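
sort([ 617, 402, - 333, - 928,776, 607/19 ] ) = [ - 928, - 333, 607/19, 402, 617,776 ]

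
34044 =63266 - 29222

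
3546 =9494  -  5948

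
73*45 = 3285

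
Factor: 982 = 2^1*491^1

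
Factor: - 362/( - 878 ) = 181/439=181^1*439^( - 1 )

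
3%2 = 1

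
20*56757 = 1135140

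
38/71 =38/71= 0.54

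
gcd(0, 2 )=2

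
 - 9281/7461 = -9281/7461  =  - 1.24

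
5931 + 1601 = 7532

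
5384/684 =1346/171 = 7.87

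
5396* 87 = 469452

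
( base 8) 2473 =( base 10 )1339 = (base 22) 2gj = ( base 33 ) 17J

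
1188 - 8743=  - 7555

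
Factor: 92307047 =7^1*13186721^1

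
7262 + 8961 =16223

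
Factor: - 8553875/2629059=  - 3^(-1 )*5^3*11^1*71^( - 1 )*6221^1 * 12343^(-1 ) 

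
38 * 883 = 33554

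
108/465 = 36/155=0.23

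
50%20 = 10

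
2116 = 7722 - 5606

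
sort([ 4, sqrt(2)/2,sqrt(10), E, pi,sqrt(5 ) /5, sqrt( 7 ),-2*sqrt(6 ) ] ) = [-2 * sqrt(6), sqrt(5) /5, sqrt(2 ) /2,sqrt( 7),  E,pi, sqrt( 10 ), 4]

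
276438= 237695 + 38743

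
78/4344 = 13/724 = 0.02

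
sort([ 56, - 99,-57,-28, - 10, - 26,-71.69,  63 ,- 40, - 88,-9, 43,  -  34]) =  [ - 99, - 88,  -  71.69, - 57, - 40,-34, - 28, - 26, - 10, - 9, 43,56,  63]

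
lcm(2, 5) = 10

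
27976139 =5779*4841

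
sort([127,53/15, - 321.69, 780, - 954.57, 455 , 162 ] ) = [ - 954.57, - 321.69, 53/15,127,  162, 455,  780 ] 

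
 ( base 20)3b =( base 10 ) 71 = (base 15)4B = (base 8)107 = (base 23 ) 32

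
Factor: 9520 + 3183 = 12703 = 12703^1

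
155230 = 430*361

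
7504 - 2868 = 4636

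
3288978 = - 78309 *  (-42)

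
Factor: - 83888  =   - 2^4*7^2*107^1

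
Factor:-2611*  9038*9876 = -233056000968 =- 2^3*3^1*  7^1*373^1 * 823^1*4519^1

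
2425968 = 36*67388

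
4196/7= 4196/7 = 599.43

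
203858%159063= 44795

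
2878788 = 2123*1356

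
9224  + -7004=2220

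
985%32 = 25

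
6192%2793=606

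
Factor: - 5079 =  - 3^1*1693^1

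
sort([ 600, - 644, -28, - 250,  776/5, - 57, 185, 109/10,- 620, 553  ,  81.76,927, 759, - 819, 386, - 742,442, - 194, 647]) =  [ - 819, - 742, - 644, - 620,-250, - 194, - 57, - 28, 109/10, 81.76, 776/5, 185,386,442, 553, 600, 647, 759, 927 ]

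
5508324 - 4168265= 1340059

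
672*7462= 5014464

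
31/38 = 31/38= 0.82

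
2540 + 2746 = 5286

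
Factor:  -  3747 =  - 3^1*1249^1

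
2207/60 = 36 + 47/60 = 36.78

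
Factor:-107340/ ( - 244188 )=3^( - 2 )*  5^1  *  7^( - 1)*17^(-1 )*19^( - 1)*1789^1 = 8945/20349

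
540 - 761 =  - 221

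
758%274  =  210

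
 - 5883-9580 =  - 15463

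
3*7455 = 22365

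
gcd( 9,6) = 3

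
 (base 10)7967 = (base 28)A4F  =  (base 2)1111100011111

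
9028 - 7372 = 1656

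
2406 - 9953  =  -7547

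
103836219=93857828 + 9978391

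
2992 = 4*748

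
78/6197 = 78/6197 = 0.01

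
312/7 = 44  +  4/7  =  44.57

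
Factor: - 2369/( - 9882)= 2^( - 1 )*3^(- 4 ) * 23^1*61^ ( - 1 )*103^1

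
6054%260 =74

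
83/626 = 83/626 = 0.13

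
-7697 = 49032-56729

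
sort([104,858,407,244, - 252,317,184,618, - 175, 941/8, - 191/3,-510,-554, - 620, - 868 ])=[ - 868,-620 , - 554, - 510,  -  252, - 175, - 191/3,104,941/8,  184,244,317,  407,618,858]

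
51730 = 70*739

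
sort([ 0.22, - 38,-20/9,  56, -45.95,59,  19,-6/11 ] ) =[ -45.95,-38, - 20/9,-6/11,  0.22, 19, 56,59 ]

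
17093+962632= 979725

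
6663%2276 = 2111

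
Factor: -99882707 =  - 99882707^1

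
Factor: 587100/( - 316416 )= - 2^( - 8)*5^2*19^1 = - 475/256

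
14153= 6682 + 7471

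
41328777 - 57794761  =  -16465984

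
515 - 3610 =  - 3095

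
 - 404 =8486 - 8890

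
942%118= 116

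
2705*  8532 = 23079060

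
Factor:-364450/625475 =-2^1 *37^1*127^(-1) = -74/127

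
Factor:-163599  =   - 3^1*23^1*2371^1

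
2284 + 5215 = 7499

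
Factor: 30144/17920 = 2^(- 3)*3^1*5^( -1 )*7^(  -  1)*157^1 = 471/280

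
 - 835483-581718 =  - 1417201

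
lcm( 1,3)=3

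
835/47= 835/47= 17.77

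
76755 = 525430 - 448675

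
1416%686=44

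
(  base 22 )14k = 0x250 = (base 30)jm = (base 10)592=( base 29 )kc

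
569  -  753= - 184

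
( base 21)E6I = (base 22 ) d14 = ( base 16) 18AE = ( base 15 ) 1D13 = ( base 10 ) 6318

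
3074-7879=- 4805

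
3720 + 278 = 3998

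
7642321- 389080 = 7253241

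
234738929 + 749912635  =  984651564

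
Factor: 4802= 2^1*7^4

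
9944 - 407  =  9537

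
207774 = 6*34629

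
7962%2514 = 420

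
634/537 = 634/537 = 1.18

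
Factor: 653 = 653^1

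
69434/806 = 86+59/403 = 86.15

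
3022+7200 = 10222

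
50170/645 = 77 + 101/129 = 77.78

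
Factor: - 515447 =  - 37^1 *13931^1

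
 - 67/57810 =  - 1+57743/57810  =  - 0.00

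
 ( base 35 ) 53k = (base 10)6250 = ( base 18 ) 1154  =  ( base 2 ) 1100001101010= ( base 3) 22120111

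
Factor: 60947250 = 2^1*3^1*5^3*7^1*13^1*19^1*47^1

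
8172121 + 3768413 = 11940534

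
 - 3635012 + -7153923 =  - 10788935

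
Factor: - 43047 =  - 3^2*4783^1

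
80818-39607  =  41211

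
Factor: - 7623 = - 3^2*7^1*11^2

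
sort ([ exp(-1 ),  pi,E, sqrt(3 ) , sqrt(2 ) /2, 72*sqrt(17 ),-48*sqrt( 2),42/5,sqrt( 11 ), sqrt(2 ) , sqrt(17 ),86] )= [ - 48*sqrt(2),  exp(  -  1 ),sqrt (2) /2,sqrt ( 2 ), sqrt(3), E,pi, sqrt(11 ),sqrt(17 ), 42/5, 86 , 72 * sqrt( 17 )]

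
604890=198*3055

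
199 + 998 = 1197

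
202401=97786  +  104615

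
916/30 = 458/15 = 30.53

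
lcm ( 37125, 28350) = 1559250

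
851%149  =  106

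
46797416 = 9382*4988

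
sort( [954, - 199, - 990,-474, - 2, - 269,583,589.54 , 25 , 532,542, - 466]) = [ - 990, - 474,  -  466,  -  269, - 199 ,  -  2, 25,532,542, 583, 589.54,954]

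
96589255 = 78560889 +18028366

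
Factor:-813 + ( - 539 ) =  - 1352 = - 2^3* 13^2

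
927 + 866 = 1793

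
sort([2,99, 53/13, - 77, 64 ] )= [ - 77, 2,53/13,64 , 99] 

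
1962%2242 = 1962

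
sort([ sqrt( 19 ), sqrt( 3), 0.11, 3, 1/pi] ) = [0.11, 1/pi, sqrt (3),3, sqrt( 19 )] 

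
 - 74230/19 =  - 3907+ 3/19 = -3906.84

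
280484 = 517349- 236865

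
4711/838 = 4711/838 = 5.62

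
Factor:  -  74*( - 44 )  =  2^3*11^1 * 37^1 = 3256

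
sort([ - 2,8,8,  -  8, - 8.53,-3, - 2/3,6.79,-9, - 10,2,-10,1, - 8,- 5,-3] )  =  [ - 10, - 10, - 9,- 8.53, - 8,- 8, - 5, - 3, - 3,-2 , - 2/3,1,2,6.79,8,8] 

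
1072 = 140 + 932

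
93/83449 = 93/83449 = 0.00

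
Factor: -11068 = - 2^2*2767^1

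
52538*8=420304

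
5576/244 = 1394/61=22.85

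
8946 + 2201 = 11147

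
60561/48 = 20187/16 =1261.69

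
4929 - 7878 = - 2949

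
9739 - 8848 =891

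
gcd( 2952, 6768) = 72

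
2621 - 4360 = - 1739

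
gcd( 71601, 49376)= 1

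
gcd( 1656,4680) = 72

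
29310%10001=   9308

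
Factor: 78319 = 17^2*271^1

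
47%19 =9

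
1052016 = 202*5208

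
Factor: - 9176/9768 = -31/33 = - 3^( - 1)*11^(  -  1 )*31^1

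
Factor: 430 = 2^1*5^1*43^1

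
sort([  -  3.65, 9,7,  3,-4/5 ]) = [ - 3.65, - 4/5,3, 7,9]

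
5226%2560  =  106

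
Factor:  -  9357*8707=-81471399 = - 3^1 * 3119^1 * 8707^1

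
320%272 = 48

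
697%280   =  137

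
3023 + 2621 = 5644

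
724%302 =120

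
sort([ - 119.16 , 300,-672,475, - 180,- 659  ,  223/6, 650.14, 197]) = [ - 672, - 659, - 180, - 119.16, 223/6, 197, 300, 475, 650.14]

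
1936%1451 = 485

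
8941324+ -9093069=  - 151745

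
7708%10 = 8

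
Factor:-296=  - 2^3*37^1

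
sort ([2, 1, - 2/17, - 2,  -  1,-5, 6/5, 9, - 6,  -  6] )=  [ - 6,-6,-5,-2, - 1, - 2/17,1,  6/5,2, 9 ] 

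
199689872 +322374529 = 522064401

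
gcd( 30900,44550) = 150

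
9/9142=9/9142 = 0.00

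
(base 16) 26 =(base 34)14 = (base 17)24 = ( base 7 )53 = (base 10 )38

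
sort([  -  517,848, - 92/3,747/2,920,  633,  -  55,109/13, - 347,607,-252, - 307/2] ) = [ -517, - 347 ,-252, - 307/2,-55,-92/3,109/13,747/2,607,633,848,920 ]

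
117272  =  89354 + 27918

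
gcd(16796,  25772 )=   68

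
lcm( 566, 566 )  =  566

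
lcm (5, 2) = 10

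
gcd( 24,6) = 6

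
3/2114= 3/2114 = 0.00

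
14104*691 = 9745864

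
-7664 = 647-8311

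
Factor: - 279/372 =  - 2^( -2)*3^1 = - 3/4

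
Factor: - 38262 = -2^1 * 3^1*7^1*911^1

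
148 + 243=391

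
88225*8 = 705800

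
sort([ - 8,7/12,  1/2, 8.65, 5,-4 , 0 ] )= [ - 8, - 4,0, 1/2,7/12 , 5,8.65 ] 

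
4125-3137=988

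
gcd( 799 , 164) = 1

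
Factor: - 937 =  - 937^1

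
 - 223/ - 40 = 5 + 23/40 = 5.58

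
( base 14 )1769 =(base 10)4209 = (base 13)1bba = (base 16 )1071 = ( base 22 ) 8F7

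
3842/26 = 147+10/13 = 147.77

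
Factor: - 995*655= - 651725 = -5^2 * 131^1*199^1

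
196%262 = 196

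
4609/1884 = 2  +  841/1884 = 2.45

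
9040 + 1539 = 10579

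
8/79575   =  8/79575 = 0.00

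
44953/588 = 44953/588 = 76.45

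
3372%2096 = 1276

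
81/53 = 1 + 28/53  =  1.53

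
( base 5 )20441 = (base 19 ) 3f3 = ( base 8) 2533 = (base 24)293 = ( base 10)1371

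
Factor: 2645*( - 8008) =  - 2^3*5^1*7^1*11^1*13^1*23^2 = - 21181160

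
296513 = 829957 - 533444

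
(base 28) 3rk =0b110000111000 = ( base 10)3128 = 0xC38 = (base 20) 7g8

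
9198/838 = 4599/419=10.98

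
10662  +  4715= 15377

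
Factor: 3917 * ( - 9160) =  -35879720  =  - 2^3*5^1*229^1*3917^1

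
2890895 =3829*755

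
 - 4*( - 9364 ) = 37456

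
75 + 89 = 164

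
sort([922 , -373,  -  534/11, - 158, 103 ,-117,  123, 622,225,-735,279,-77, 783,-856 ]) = [ - 856,-735, - 373, - 158, - 117, - 77,- 534/11,103, 123 , 225, 279,  622 , 783, 922 ] 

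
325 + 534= 859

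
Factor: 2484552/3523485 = 5144/7295 = 2^3 * 5^( - 1 )*643^1*1459^( - 1)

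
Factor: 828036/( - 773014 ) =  - 918/857 = - 2^1*3^3*17^1*857^( -1) 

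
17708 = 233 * 76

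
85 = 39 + 46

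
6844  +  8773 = 15617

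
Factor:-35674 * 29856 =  - 2^6 *3^1 * 311^1*17837^1 = -1065082944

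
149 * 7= 1043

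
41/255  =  41/255 = 0.16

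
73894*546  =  40346124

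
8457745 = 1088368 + 7369377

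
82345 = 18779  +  63566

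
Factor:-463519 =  - 7^1*23^1*2879^1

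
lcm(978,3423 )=6846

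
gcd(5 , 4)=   1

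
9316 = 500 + 8816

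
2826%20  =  6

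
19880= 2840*7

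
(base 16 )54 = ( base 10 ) 84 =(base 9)103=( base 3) 10010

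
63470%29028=5414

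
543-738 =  -195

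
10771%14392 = 10771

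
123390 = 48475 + 74915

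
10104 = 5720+4384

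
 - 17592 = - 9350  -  8242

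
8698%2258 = 1924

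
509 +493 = 1002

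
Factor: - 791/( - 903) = 113/129 = 3^(  -  1 ) * 43^(-1)*113^1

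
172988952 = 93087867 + 79901085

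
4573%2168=237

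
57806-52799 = 5007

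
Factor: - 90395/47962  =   - 2^( - 1)*5^1*101^1*179^1*23981^( - 1) 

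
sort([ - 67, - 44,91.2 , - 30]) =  [ - 67, - 44, - 30,91.2 ] 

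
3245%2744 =501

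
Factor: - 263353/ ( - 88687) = 131^( -1 )*389^1 =389/131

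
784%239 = 67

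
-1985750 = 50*( - 39715 )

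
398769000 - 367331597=31437403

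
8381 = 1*8381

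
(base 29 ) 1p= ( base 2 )110110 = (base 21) 2c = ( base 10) 54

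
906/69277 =906/69277 = 0.01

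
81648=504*162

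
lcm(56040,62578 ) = 3754680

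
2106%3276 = 2106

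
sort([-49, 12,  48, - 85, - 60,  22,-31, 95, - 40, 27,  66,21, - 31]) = [ -85, - 60, - 49,-40, - 31, - 31,12,  21,  22,27,  48 , 66,95 ] 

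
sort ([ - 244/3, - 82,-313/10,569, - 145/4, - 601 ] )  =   [ - 601, - 82, - 244/3,-145/4, -313/10,569 ] 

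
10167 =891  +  9276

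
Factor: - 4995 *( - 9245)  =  46178775 =3^3*5^2*37^1*43^2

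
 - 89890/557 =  - 89890/557 = - 161.38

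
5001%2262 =477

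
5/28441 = 5/28441 =0.00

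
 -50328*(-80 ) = 4026240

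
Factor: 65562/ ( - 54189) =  - 98/81  =  -2^1*3^( - 4)*7^2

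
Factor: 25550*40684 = 2^3*5^2 * 7^2 * 73^1*1453^1= 1039476200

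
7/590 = 7/590 = 0.01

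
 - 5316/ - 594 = 8 + 94/99 = 8.95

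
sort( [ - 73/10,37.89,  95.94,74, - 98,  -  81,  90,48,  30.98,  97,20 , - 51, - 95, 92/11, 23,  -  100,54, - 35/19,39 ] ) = [ - 100, - 98, - 95, - 81,-51, - 73/10, - 35/19,92/11,20 , 23, 30.98, 37.89,39,  48,54, 74,90,95.94,  97 ] 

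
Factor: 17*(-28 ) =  - 476 = -2^2 *7^1*17^1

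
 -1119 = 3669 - 4788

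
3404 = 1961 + 1443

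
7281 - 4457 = 2824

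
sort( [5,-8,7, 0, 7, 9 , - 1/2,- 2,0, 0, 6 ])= [  -  8, - 2,  -  1/2, 0,0,  0, 5,6,  7,7,9 ]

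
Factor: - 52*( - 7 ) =2^2*7^1*13^1 =364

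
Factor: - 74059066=-2^1*37029533^1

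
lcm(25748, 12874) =25748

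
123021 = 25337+97684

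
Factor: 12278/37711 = 14/43  =  2^1 * 7^1*43^( - 1 )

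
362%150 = 62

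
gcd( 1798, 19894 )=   58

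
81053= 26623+54430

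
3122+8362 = 11484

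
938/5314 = 469/2657 = 0.18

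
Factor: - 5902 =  - 2^1 * 13^1*227^1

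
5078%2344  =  390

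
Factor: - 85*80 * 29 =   -  2^4 * 5^2 * 17^1*29^1 = - 197200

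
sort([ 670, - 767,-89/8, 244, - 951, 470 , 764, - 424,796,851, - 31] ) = [ - 951, - 767, - 424, - 31,-89/8, 244, 470,670,764,796,851 ] 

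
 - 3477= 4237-7714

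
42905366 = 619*69314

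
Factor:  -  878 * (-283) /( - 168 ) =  - 2^(  -  2)*3^( - 1 )* 7^(- 1)*283^1* 439^1=- 124237/84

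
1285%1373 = 1285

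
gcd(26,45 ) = 1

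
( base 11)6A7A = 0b10010001000011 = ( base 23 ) hce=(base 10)9283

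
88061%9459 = 2930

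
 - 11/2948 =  - 1 + 267/268 = - 0.00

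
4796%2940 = 1856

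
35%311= 35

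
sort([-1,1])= [ - 1, 1]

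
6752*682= 4604864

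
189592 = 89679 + 99913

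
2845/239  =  2845/239 =11.90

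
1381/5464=1381/5464 = 0.25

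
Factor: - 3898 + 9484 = 2^1*3^1 * 7^2*19^1 = 5586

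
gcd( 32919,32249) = 1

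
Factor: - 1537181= - 67^1*22943^1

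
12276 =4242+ 8034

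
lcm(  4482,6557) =354078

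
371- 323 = 48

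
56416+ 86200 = 142616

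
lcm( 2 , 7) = 14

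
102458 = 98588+3870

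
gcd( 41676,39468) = 276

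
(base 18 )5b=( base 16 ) 65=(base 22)4d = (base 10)101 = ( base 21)4H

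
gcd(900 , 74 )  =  2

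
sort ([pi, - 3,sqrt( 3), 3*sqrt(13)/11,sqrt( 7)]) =[ - 3,  3*sqrt( 13 )/11 , sqrt (3 ),sqrt(7),pi]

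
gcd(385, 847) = 77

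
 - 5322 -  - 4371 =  - 951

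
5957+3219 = 9176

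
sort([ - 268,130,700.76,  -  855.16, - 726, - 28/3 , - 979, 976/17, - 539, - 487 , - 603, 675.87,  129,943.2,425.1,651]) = [ - 979,- 855.16,  -  726, - 603, - 539, - 487,  -  268,  -  28/3,976/17,129 , 130,425.1,651,675.87, 700.76,943.2 ] 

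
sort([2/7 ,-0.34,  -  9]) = [  -  9 , - 0.34, 2/7]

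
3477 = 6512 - 3035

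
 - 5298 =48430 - 53728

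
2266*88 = 199408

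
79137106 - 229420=78907686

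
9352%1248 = 616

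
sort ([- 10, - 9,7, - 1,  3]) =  [ - 10, - 9, - 1,3  ,  7] 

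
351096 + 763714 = 1114810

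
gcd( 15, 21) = 3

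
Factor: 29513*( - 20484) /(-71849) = 604544292/71849 = 2^2*3^2*11^1*569^1* 2683^1*71849^( - 1 )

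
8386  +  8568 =16954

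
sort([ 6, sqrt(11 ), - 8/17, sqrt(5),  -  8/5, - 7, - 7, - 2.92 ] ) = [-7,-7, - 2.92, -8/5 , - 8/17, sqrt(5 ) , sqrt(11), 6] 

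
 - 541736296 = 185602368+- 727338664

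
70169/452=155+109/452 =155.24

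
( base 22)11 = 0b10111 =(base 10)23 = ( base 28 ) N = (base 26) N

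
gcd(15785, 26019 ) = 7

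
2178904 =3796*574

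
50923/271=50923/271 =187.91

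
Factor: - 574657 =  - 574657^1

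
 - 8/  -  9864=1/1233=0.00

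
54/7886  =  27/3943 = 0.01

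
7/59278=7/59278=0.00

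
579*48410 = 28029390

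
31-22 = 9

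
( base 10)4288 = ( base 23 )82a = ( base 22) 8ik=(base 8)10300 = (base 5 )114123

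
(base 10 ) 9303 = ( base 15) 2B53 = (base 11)6a98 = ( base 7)36060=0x2457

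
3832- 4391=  - 559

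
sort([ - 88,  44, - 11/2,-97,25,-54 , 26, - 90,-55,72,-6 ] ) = [ - 97, -90, - 88,-55, - 54,- 6, - 11/2, 25,  26,44,72]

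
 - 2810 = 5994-8804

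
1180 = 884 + 296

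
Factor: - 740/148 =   -  5=- 5^1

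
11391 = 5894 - -5497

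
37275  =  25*1491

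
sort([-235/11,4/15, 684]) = [ - 235/11, 4/15,684]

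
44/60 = 11/15  =  0.73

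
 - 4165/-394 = 10 + 225/394  =  10.57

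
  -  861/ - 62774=861/62774 =0.01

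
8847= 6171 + 2676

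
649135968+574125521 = 1223261489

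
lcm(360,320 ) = 2880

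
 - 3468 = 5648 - 9116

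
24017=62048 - 38031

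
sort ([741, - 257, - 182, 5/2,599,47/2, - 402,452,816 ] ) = [ - 402,- 257, - 182,5/2,47/2,452,599, 741, 816 ]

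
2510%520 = 430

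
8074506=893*9042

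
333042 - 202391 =130651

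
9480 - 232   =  9248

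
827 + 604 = 1431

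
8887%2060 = 647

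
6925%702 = 607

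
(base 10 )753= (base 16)2f1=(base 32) NH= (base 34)m5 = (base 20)1hd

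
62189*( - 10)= - 621890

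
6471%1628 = 1587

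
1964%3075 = 1964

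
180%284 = 180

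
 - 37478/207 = -37478/207= - 181.05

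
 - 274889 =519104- 793993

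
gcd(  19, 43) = 1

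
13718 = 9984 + 3734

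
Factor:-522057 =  - 3^1*174019^1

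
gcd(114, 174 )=6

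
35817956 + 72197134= 108015090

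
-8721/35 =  - 8721/35=   - 249.17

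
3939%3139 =800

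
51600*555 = 28638000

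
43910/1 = 43910  =  43910.00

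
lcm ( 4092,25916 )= 77748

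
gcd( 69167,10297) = 7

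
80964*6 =485784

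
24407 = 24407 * 1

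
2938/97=2938/97 = 30.29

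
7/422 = 7/422 =0.02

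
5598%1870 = 1858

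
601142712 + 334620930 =935763642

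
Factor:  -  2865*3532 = -10119180 = - 2^2*3^1*5^1*191^1*883^1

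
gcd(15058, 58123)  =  1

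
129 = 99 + 30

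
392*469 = 183848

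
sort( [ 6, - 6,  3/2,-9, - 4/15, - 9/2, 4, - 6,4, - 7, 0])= [ - 9, - 7, - 6, - 6,-9/2,  -  4/15, 0,3/2,4, 4,6]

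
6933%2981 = 971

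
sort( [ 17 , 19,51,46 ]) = [ 17, 19,46,51 ]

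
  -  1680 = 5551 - 7231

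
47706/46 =23853/23=1037.09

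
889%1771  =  889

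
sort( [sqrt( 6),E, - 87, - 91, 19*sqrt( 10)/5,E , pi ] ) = [  -  91, - 87,sqrt (6 ),E, E,pi, 19*sqrt( 10)/5] 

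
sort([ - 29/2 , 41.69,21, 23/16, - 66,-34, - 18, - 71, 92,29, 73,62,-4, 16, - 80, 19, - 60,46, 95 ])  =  [- 80, - 71, - 66,  -  60, - 34,-18, - 29/2, - 4, 23/16, 16, 19, 21,29, 41.69, 46,  62,73,92, 95]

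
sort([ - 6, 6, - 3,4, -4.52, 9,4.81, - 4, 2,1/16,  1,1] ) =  [ - 6, - 4.52 ,-4, - 3,1/16, 1,1,2,4, 4.81, 6, 9] 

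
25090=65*386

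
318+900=1218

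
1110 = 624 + 486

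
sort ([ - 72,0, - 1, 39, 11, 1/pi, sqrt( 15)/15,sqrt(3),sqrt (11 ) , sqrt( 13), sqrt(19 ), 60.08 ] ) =[ - 72,  -  1, 0, sqrt(15)/15, 1/pi,sqrt( 3 ),sqrt(11),sqrt(13)  ,  sqrt( 19 ), 11,39, 60.08]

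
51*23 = 1173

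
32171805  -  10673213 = 21498592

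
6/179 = 6/179 = 0.03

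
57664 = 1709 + 55955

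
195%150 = 45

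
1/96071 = 1/96071 = 0.00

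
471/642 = 157/214 = 0.73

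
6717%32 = 29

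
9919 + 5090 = 15009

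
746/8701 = 746/8701 = 0.09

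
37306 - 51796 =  -14490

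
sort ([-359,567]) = [-359, 567]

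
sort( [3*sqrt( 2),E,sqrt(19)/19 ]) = [ sqrt(19)/19, E,3*sqrt( 2 ) ] 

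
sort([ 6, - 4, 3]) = [ - 4,3, 6] 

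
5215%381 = 262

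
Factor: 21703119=3^1*73^1*113^1*877^1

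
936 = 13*72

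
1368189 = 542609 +825580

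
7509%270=219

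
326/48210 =163/24105 = 0.01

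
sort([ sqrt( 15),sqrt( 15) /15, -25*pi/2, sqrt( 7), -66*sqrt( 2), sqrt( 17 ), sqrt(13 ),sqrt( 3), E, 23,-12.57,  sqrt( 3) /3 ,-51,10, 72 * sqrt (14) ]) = [ -66*sqrt(2 ), -51, - 25*pi/2, -12.57,  sqrt( 15 )/15, sqrt( 3) /3, sqrt(3),sqrt(7),  E,sqrt(13), sqrt ( 15 ), sqrt( 17 ), 10,23, 72 * sqrt(14)]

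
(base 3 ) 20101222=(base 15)15b5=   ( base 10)4670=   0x123E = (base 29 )5G1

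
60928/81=752 + 16/81= 752.20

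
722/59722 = 361/29861 = 0.01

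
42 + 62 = 104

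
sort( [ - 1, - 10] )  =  [ - 10,- 1 ]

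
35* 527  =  18445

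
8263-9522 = - 1259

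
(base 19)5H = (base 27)44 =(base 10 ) 112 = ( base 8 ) 160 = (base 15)77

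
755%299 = 157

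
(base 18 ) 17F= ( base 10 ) 465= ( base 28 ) gh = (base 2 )111010001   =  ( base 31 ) F0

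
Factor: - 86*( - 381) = 32766 = 2^1*3^1*43^1*127^1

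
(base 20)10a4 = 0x200c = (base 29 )9LQ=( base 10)8204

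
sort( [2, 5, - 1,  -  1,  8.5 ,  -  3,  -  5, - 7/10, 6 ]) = [-5,-3, - 1,  -  1 , - 7/10, 2, 5, 6,8.5] 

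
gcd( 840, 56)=56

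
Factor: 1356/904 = 3/2 = 2^ (-1)*3^1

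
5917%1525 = 1342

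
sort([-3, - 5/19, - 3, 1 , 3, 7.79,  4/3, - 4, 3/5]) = [ - 4, - 3, - 3, - 5/19, 3/5, 1,4/3, 3 , 7.79] 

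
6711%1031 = 525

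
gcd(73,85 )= 1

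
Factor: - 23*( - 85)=5^1*17^1 * 23^1  =  1955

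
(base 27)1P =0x34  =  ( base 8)64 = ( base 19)2E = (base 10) 52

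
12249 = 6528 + 5721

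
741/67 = 741/67 = 11.06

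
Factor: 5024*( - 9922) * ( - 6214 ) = 2^7 * 11^2*13^1*41^1*157^1*239^1  =  309756267392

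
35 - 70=-35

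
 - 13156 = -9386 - 3770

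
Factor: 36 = 2^2*3^2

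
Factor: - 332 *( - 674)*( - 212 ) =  - 47438816 = - 2^5*53^1*83^1*337^1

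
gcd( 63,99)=9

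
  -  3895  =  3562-7457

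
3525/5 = 705 = 705.00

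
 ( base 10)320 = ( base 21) f5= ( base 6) 1252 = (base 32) A0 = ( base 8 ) 500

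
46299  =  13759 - -32540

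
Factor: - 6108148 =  - 2^2*673^1*2269^1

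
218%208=10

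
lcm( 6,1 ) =6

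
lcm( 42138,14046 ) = 42138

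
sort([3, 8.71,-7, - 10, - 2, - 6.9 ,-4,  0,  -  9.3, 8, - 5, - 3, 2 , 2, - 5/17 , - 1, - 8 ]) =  [ - 10 , - 9.3, - 8, - 7, - 6.9, - 5, - 4, - 3, - 2 ,  -  1, - 5/17 , 0 , 2,  2,3, 8,  8.71] 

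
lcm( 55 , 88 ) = 440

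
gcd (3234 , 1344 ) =42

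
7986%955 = 346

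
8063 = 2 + 8061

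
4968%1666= 1636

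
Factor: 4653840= 2^4*3^1 * 5^1 * 19391^1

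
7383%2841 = 1701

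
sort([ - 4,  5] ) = [ - 4 , 5 ] 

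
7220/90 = 80 + 2/9 = 80.22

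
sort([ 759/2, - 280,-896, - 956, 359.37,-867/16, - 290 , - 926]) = [-956, - 926, - 896,- 290,- 280, - 867/16, 359.37, 759/2] 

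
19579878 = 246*79593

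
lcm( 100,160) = 800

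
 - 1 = - 1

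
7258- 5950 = 1308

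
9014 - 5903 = 3111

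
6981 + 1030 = 8011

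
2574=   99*26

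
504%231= 42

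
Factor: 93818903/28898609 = 17^1*19^1 * 71^1*4091^1*28898609^(-1)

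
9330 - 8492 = 838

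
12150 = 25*486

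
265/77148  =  265/77148 = 0.00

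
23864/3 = 23864/3 = 7954.67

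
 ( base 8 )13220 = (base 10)5776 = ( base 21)D21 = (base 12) 3414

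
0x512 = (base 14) 68A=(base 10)1298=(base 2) 10100010010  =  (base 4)110102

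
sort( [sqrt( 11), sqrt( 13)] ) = [ sqrt( 11),sqrt(13)] 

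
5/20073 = 5/20073 = 0.00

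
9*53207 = 478863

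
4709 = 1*4709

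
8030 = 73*110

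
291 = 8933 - 8642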